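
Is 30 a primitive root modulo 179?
ord_179(30) divides 178. For each prime q|178: 30^{89}≡178, 30^{2}≡5, none ≡ 1. So 30 has order 178 and is a primitive root mod 179.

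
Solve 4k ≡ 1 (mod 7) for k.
Since 7 is prime, by Fermat 4^(-1) ≡ 4^{5} ≡ 2 (mod 7). Verify: 4 × 2 = 8 ≡ 1 (mod 7)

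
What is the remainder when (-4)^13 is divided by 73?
By repeated squaring (mod 73): (-4)^{1}≡69, (-4)^{2}≡16, (-4)^{4}≡37, (-4)^{8}≡55. Then (-4)^{13} = (-4)^{8+4+1} ≡ 55 × 37 × 69 ≡ 36 (mod 73)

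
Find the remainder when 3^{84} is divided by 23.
By Fermat: 3^{22} ≡ 1 mod 23. 84 = 3×22 + 18. So 3^{84} ≡ 3^{18} ≡ 2 mod 23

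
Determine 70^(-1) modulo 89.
Since 89 is prime, by Fermat 70^(-1) ≡ 70^{87} ≡ 14 mod 89. Verify: 70 × 14 = 980 ≡ 1 mod 89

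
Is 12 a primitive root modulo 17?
ord_17(12) divides 16. For each prime q|16: 12^{8}≡16, none ≡ 1. So 12 has order 16 and is a primitive root mod 17.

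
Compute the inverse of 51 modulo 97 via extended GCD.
Extended GCD: 51(-19) + 97(10) = 1. So 51^(-1) ≡ -19 ≡ 78 (mod 97). Verify: 51 × 78 = 3978 ≡ 1 (mod 97)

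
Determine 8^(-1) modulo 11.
Since 11 is prime, by Fermat 8^(-1) ≡ 8^{9} ≡ 7 mod 11. Verify: 8 × 7 = 56 ≡ 1 mod 11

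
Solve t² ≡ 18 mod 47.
The square roots of 18 mod 47 are 21 and 26. Verify: 21² = 441 ≡ 18 mod 47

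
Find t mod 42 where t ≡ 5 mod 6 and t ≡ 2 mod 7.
M = 6 × 7 = 42. M₁ = 7, y₁ ≡ 1 mod 6. M₂ = 6, y₂ ≡ 6 mod 7. t = 5×7×1 + 2×6×6 ≡ 23 mod 42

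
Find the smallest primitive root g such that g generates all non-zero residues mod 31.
g = 3. Powers: [3, 9, 27, 19, 26, 16, ...] generates all 30 non-zero residues.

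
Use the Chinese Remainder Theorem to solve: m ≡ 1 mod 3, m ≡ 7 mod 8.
M = 3 × 8 = 24. M₁ = 8, y₁ ≡ 2 mod 3. M₂ = 3, y₂ ≡ 3 mod 8. m = 1×8×2 + 7×3×3 ≡ 7 mod 24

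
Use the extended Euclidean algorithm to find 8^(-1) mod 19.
Extended GCD: 8(-7) + 19(3) = 1. So 8^(-1) ≡ -7 ≡ 12 (mod 19). Verify: 8 × 12 = 96 ≡ 1 (mod 19)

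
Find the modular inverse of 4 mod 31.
Since 31 is prime, by Fermat 4^(-1) ≡ 4^{29} ≡ 8 (mod 31). Verify: 4 × 8 = 32 ≡ 1 (mod 31)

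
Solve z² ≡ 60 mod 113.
The square roots of 60 mod 113 are 88 and 25. Verify: 88² = 7744 ≡ 60 mod 113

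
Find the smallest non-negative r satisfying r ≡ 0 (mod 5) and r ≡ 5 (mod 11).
M = 5 × 11 = 55. M₁ = 11, y₁ ≡ 1 (mod 5). M₂ = 5, y₂ ≡ 9 (mod 11). r = 0×11×1 + 5×5×9 ≡ 5 (mod 55)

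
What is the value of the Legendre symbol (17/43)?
(17/43) = 17^{21} mod 43 = 1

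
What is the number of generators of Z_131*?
Number of primitive roots mod 131 = φ(p-1) = φ(130) = 48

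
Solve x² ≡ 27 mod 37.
The square roots of 27 mod 37 are 8 and 29. Verify: 8² = 64 ≡ 27 mod 37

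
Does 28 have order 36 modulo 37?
28^{18} ≡ 1 mod 37 and 18 < 36, so ord_37(28) = 18 ≠ 36 and 28 is not a primitive root.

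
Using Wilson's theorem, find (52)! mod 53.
By Wilson's theorem, (52)! ≡ -1 ≡ 52 mod 53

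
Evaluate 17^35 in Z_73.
By repeated squaring mod 73: 17^{1}≡17, 17^{2}≡70, 17^{4}≡9, 17^{8}≡8, 17^{16}≡64, 17^{32}≡8. Then 17^{35} = 17^{32+2+1} ≡ 8 × 70 × 17 ≡ 30 mod 73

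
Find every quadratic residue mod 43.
QRs mod 43: {1, 4, 6, 9, 10, 11, 13, 14, 15, 16, 17, 21, 23, 24, 25, 31, 35, 36, 38, 40, 41}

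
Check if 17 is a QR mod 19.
By Euler's criterion: 17^{9} ≡ 1 (mod 19). Since this equals 1, 17 is a QR.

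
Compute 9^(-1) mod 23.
Since 23 is prime, by Fermat 9^(-1) ≡ 9^{21} ≡ 18 mod 23. Verify: 9 × 18 = 162 ≡ 1 mod 23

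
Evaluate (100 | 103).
(100/103) = 100^{51} mod 103 = 1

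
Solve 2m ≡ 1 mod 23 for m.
Since 23 is prime, by Fermat 2^(-1) ≡ 2^{21} ≡ 12 mod 23. Verify: 2 × 12 = 24 ≡ 1 mod 23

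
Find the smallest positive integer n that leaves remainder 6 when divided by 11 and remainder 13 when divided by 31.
M = 11 × 31 = 341. M₁ = 31, y₁ ≡ 5 mod 11. M₂ = 11, y₂ ≡ 17 mod 31. n = 6×31×5 + 13×11×17 ≡ 292 mod 341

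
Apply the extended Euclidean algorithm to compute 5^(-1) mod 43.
Extended GCD: 5(-17) + 43(2) = 1. So 5^(-1) ≡ -17 ≡ 26 mod 43. Verify: 5 × 26 = 130 ≡ 1 mod 43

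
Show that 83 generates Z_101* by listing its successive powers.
83^1, 83^2, ..., 83^{100} mod 101: [83, 21, 26, 37, 41, 70, 53, 56, 2, 65, 42, 52, 74, 82, 39, 5, 11, 4, 29, 84, 3, 47, 63, 78, 10, 22, 8, 58, 67, 6, 94, 25, 55, 20, 44, 16, 15, 33, 12, 87, 50, 9, 40, 88, 32, 30, 66, 24, 73, 100, 18, 80, 75, 64, 60, 31, 48, 45, 99, 36, 59, 49, 27, 19, 62, 96, 90, 97, 72, 17, 98, 54, 38, 23, 91, 79, 93, 43, 34, 95, 7, 76, 46, 81, 57, 85, 86, 68, 89, 14, 51, 92, 61, 13, 69, 71, 35, 77, 28, 1]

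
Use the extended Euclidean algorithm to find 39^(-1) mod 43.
Extended GCD: 39(-11) + 43(10) = 1. So 39^(-1) ≡ -11 ≡ 32 mod 43. Verify: 39 × 32 = 1248 ≡ 1 mod 43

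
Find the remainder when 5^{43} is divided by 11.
By Fermat: 5^{10} ≡ 1 (mod 11). 43 = 4×10 + 3. So 5^{43} ≡ 5^{3} ≡ 4 (mod 11)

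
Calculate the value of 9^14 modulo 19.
By repeated squaring mod 19: 9^{1}≡9, 9^{2}≡5, 9^{4}≡6, 9^{8}≡17. Then 9^{14} = 9^{8+4+2} ≡ 17 × 6 × 5 ≡ 16 mod 19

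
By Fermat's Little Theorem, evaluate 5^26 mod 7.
By Fermat: 5^{6} ≡ 1 (mod 7). 26 = 4×6 + 2. So 5^{26} ≡ 5^{2} ≡ 4 (mod 7)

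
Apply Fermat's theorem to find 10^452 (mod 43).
By Fermat: 10^{42} ≡ 1 (mod 43). 452 ≡ 32 (mod 42). So 10^{452} ≡ 10^{32} ≡ 15 (mod 43)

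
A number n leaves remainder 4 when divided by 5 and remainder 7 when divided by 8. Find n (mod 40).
M = 5 × 8 = 40. M₁ = 8, y₁ ≡ 2 (mod 5). M₂ = 5, y₂ ≡ 5 (mod 8). n = 4×8×2 + 7×5×5 ≡ 39 (mod 40)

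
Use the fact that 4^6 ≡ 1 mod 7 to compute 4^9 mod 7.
By Fermat: 4^{6} ≡ 1 mod 7. So 4^{9} = 4^{6} · 4^{3} ≡ 4^{3} ≡ 1 mod 7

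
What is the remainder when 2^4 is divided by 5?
2^{4} = 16 ≡ 1 (mod 5)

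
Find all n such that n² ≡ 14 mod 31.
The square roots of 14 mod 31 are 18 and 13. Verify: 18² = 324 ≡ 14 mod 31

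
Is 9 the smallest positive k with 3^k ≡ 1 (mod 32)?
Powers of 3 mod 32: 3^1≡3, 3^2≡9, 3^3≡27, 3^4≡17, 3^5≡19, 3^6≡25, 3^7≡11, 3^8≡1. Already 3^8≡1, so the order is 8 < 9. No, the actual order is 8.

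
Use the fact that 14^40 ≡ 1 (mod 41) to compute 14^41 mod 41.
By Fermat: 14^{40} ≡ 1 (mod 41). So 14^{41} = 14^{40} · 14^{1} ≡ 14^{1} ≡ 14 (mod 41)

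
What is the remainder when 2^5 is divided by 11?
By repeated squaring (mod 11): 2^{1}≡2, 2^{2}≡4, 2^{4}≡5. Then 2^{5} = 2^{4+1} ≡ 5 × 2 ≡ 10 (mod 11)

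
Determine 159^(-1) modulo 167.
Since 167 is prime, by Fermat 159^(-1) ≡ 159^{165} ≡ 146 (mod 167). Verify: 159 × 146 = 23214 ≡ 1 (mod 167)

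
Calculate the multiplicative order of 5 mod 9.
Powers of 5 mod 9: 5^1≡5, 5^2≡7, 5^3≡8, 5^4≡4, 5^5≡2, 5^6≡1. Order = 6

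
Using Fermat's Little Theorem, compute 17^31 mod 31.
By Fermat: 17^{30} ≡ 1 mod 31. So 17^{31} = 17^{30} · 17^{1} ≡ 17^{1} ≡ 17 mod 31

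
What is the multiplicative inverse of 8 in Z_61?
Since 61 is prime, by Fermat 8^(-1) ≡ 8^{59} ≡ 23 mod 61. Verify: 8 × 23 = 184 ≡ 1 mod 61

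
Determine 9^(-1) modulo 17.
Since 17 is prime, by Fermat 9^(-1) ≡ 9^{15} ≡ 2 mod 17. Verify: 9 × 2 = 18 ≡ 1 mod 17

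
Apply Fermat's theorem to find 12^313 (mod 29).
By Fermat: 12^{28} ≡ 1 (mod 29). 313 ≡ 5 (mod 28). So 12^{313} ≡ 12^{5} ≡ 12 (mod 29)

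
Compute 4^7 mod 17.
By repeated squaring (mod 17): 4^{1}≡4, 4^{2}≡16, 4^{4}≡1. Then 4^{7} = 4^{4+2+1} ≡ 1 × 16 × 4 ≡ 13 (mod 17)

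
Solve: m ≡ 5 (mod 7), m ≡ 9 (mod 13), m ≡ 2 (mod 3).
M = 7 × 13 × 3 = 273. M₁ = 39, y₁ ≡ 2 (mod 7). M₂ = 21, y₂ ≡ 5 (mod 13). M₃ = 91, y₃ ≡ 1 (mod 3). m = 5×39×2 + 9×21×5 + 2×91×1 ≡ 152 (mod 273)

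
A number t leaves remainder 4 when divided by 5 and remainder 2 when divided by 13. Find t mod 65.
M = 5 × 13 = 65. M₁ = 13, y₁ ≡ 2 mod 5. M₂ = 5, y₂ ≡ 8 mod 13. t = 4×13×2 + 2×5×8 ≡ 54 mod 65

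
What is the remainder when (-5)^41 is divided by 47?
By repeated squaring (mod 47): (-5)^{1}≡42, (-5)^{2}≡25, (-5)^{4}≡14, (-5)^{8}≡8, (-5)^{16}≡17, (-5)^{32}≡7. Then (-5)^{41} = (-5)^{32+8+1} ≡ 7 × 8 × 42 ≡ 2 (mod 47)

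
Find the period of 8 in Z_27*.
Powers of 8 mod 27: 8^1≡8, 8^2≡10, 8^3≡26, 8^4≡19, 8^5≡17, 8^6≡1. ord_27(8) = 6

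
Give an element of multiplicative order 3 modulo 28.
25 has order 3 mod 28 since 25^{3} ≡ 1 (mod 28) and no smaller power works.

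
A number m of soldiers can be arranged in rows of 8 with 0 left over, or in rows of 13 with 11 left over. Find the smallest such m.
M = 8 × 13 = 104. M₁ = 13, y₁ ≡ 5 (mod 8). M₂ = 8, y₂ ≡ 5 (mod 13). m = 0×13×5 + 11×8×5 ≡ 24 (mod 104)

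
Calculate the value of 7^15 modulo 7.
By repeated squaring (mod 7): 7^{1}≡0, 7^{2}≡0, 7^{4}≡0, 7^{8}≡0. Then 7^{15} = 7^{8+4+2+1} ≡ 0 × 0 × 0 × 0 ≡ 0 (mod 7)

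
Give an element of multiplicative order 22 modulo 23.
5 has order 22 mod 23 since 5^{22} ≡ 1 (mod 23) and no smaller power works.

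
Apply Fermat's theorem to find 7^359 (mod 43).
By Fermat: 7^{42} ≡ 1 (mod 43). 359 ≡ 23 (mod 42). So 7^{359} ≡ 7^{23} ≡ 37 (mod 43)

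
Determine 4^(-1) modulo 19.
Since 19 is prime, by Fermat 4^(-1) ≡ 4^{17} ≡ 5 (mod 19). Verify: 4 × 5 = 20 ≡ 1 (mod 19)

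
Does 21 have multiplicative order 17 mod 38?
Powers of 21 mod 38: 21^1≡21, 21^2≡23, 21^3≡27, 21^4≡35, 21^5≡13, 21^6≡7, 21^7≡33, 21^8≡9, 21^9≡37, 21^10≡17, 21^11≡15, 21^12≡11, 21^13≡3, 21^14≡25, 21^15≡31, 21^16≡5, 21^17≡29, 21^18≡1. 21^17≡29≢1, so ord ≠ 17. No, the actual order is 18.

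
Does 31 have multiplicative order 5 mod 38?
Powers of 31 mod 38: 31^1≡31, 31^2≡11, 31^3≡37, 31^4≡7, 31^5≡27, 31^6≡1. 31^5≡27≢1, so ord ≠ 5. No, the actual order is 6.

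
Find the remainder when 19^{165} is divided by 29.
By Fermat: 19^{28} ≡ 1 (mod 29). 165 = 5×28 + 25. So 19^{165} ≡ 19^{25} ≡ 2 (mod 29)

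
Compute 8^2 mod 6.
8^{2} = 64 ≡ 4 (mod 6)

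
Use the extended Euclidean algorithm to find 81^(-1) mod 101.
Extended GCD: 81(5) + 101(-4) = 1. So 81^(-1) ≡ 5 (mod 101). Verify: 81 × 5 = 405 ≡ 1 (mod 101)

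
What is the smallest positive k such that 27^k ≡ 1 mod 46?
Powers of 27 mod 46: 27^1≡27, 27^2≡39, 27^3≡41, 27^4≡3, 27^5≡35, 27^6≡25, 27^7≡31, 27^8≡9, 27^9≡13, 27^10≡29, 27^11≡1. ord_46(27) = 11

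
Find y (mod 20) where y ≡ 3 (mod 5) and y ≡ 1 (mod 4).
M = 5 × 4 = 20. M₁ = 4, y₁ ≡ 4 (mod 5). M₂ = 5, y₂ ≡ 1 (mod 4). y = 3×4×4 + 1×5×1 ≡ 13 (mod 20)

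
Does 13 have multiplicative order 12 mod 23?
Powers of 13 mod 23: 13^1≡13, 13^2≡8, 13^3≡12, 13^4≡18, 13^5≡4, 13^6≡6, 13^7≡9, 13^8≡2, 13^9≡3, 13^10≡16, 13^11≡1. Already 13^11≡1, so the order is 11 < 12. No, the actual order is 11.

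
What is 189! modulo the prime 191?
(190)! = (189)! × (190) ≡ -1 mod 191. So (189)! ≡ -1 × (190)^(-1) ≡ (-1)×(-1) = 1 mod 191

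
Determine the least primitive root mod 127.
g = 3. Powers: [3, 9, 27, 81, 116, 94, ...] generates all 126 non-zero residues.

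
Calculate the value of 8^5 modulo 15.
By repeated squaring (mod 15): 8^{1}≡8, 8^{2}≡4, 8^{4}≡1. Then 8^{5} = 8^{4+1} ≡ 1 × 8 ≡ 8 (mod 15)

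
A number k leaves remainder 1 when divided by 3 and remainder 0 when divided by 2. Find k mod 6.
M = 3 × 2 = 6. M₁ = 2, y₁ ≡ 2 mod 3. M₂ = 3, y₂ ≡ 1 mod 2. k = 1×2×2 + 0×3×1 ≡ 4 mod 6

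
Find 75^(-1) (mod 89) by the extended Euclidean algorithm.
Extended GCD: 75(19) + 89(-16) = 1. So 75^(-1) ≡ 19 (mod 89). Verify: 75 × 19 = 1425 ≡ 1 (mod 89)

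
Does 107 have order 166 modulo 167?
107^{83} ≡ 1 mod 167 and 83 < 166, so ord_167(107) = 83 ≠ 166 and 107 is not a primitive root.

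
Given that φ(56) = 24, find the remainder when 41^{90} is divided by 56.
By Euler: 41^{24} ≡ 1 (mod 56) since gcd(41, 56) = 1. 90 = 3×24 + 18. So 41^{90} ≡ 41^{18} ≡ 1 (mod 56)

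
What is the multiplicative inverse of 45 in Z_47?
Since 47 is prime, by Fermat 45^(-1) ≡ 45^{45} ≡ 23 mod 47. Verify: 45 × 23 = 1035 ≡ 1 mod 47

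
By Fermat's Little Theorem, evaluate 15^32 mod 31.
By Fermat: 15^{30} ≡ 1 (mod 31). So 15^{32} = 15^{30} · 15^{2} ≡ 15^{2} ≡ 8 (mod 31)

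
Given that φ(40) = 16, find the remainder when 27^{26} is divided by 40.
By Euler: 27^{16} ≡ 1 (mod 40) since gcd(27, 40) = 1. 26 = 1×16 + 10. So 27^{26} ≡ 27^{10} ≡ 9 (mod 40)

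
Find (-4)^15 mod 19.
By repeated squaring mod 19: (-4)^{1}≡15, (-4)^{2}≡16, (-4)^{4}≡9, (-4)^{8}≡5. Then (-4)^{15} = (-4)^{8+4+2+1} ≡ 5 × 9 × 16 × 15 ≡ 8 mod 19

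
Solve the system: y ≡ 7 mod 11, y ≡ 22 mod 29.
M = 11 × 29 = 319. M₁ = 29, y₁ ≡ 8 mod 11. M₂ = 11, y₂ ≡ 8 mod 29. y = 7×29×8 + 22×11×8 ≡ 51 mod 319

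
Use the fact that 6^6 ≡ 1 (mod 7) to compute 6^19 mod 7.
By Fermat: 6^{6} ≡ 1 (mod 7). 19 = 3×6 + 1. So 6^{19} ≡ 6^{1} ≡ 6 (mod 7)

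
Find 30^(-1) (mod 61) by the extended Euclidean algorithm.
Extended GCD: 30(-2) + 61(1) = 1. So 30^(-1) ≡ -2 ≡ 59 (mod 61). Verify: 30 × 59 = 1770 ≡ 1 (mod 61)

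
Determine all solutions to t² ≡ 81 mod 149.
The square roots of 81 mod 149 are 140 and 9. Verify: 140² = 19600 ≡ 81 mod 149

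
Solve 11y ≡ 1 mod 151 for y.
Since 151 is prime, by Fermat 11^(-1) ≡ 11^{149} ≡ 55 mod 151. Verify: 11 × 55 = 605 ≡ 1 mod 151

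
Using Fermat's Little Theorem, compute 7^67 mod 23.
By Fermat: 7^{22} ≡ 1 (mod 23). 67 = 3×22 + 1. So 7^{67} ≡ 7^{1} ≡ 7 (mod 23)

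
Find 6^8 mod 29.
By repeated squaring mod 29: 6^{1}≡6, 6^{2}≡7, 6^{4}≡20, 6^{8}≡23. So 6^{8} ≡ 23 mod 29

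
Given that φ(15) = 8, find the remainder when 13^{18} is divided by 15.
By Euler: 13^{8} ≡ 1 (mod 15) since gcd(13, 15) = 1. 18 = 2×8 + 2. So 13^{18} ≡ 13^{2} ≡ 4 (mod 15)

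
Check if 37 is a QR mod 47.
By Euler's criterion: 37^{23} ≡ 1 (mod 47). Since this equals 1, 37 is a QR.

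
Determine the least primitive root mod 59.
g = 2. For each prime q|58: 2^{29}≡58, 2^{2}≡4, none ≡ 1, so ord_59(2) = 58 and 2 is a primitive root.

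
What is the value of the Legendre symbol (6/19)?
(6/19) = 6^{9} mod 19 = 1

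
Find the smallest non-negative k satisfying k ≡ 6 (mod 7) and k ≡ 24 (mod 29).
M = 7 × 29 = 203. M₁ = 29, y₁ ≡ 1 (mod 7). M₂ = 7, y₂ ≡ 25 (mod 29). k = 6×29×1 + 24×7×25 ≡ 111 (mod 203)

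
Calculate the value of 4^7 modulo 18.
By repeated squaring mod 18: 4^{1}≡4, 4^{2}≡16, 4^{4}≡4. Then 4^{7} = 4^{4+2+1} ≡ 4 × 16 × 4 ≡ 4 mod 18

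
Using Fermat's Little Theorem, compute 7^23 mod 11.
By Fermat: 7^{10} ≡ 1 mod 11. 23 = 2×10 + 3. So 7^{23} ≡ 7^{3} ≡ 2 mod 11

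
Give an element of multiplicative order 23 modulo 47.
2 has order 23 mod 47 since 2^{23} ≡ 1 mod 47 and no smaller power works.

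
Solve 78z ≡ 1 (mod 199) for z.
Since 199 is prime, by Fermat 78^(-1) ≡ 78^{197} ≡ 74 (mod 199). Verify: 78 × 74 = 5772 ≡ 1 (mod 199)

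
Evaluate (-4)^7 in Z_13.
By repeated squaring mod 13: (-4)^{1}≡9, (-4)^{2}≡3, (-4)^{4}≡9. Then (-4)^{7} = (-4)^{4+2+1} ≡ 9 × 3 × 9 ≡ 9 mod 13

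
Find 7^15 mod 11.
Using Fermat: 7^{10} ≡ 1 mod 11. 15 ≡ 5 mod 10. So 7^{15} ≡ 7^{5} ≡ 10 mod 11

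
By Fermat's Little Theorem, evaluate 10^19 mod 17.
By Fermat: 10^{16} ≡ 1 (mod 17). So 10^{19} = 10^{16} · 10^{3} ≡ 10^{3} ≡ 14 (mod 17)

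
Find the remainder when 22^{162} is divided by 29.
By Fermat: 22^{28} ≡ 1 mod 29. 162 = 5×28 + 22. So 22^{162} ≡ 22^{22} ≡ 7 mod 29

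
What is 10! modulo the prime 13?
(12)! = (10)! × (11) × (12) ≡ -1 mod 13. So (10)! ≡ -1 × [(12)(11)]^(-1) ≡ 6 mod 13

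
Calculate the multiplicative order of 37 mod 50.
Powers of 37 mod 50: 37^1≡37, 37^2≡19, 37^3≡3, 37^4≡11, 37^5≡7, 37^6≡9, 37^7≡33, 37^8≡21, 37^9≡27, 37^10≡49, 37^11≡13, 37^12≡31, 37^13≡47, 37^14≡39, 37^15≡43, 37^16≡41, 37^17≡17, 37^18≡29, 37^19≡23, 37^20≡1. ord_50(37) = 20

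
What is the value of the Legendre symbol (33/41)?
(33/41) = 33^{20} mod 41 = 1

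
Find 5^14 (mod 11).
Using Fermat: 5^{10} ≡ 1 (mod 11). 14 ≡ 4 (mod 10). So 5^{14} ≡ 5^{4} ≡ 9 (mod 11)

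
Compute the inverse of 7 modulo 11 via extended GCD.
Extended GCD: 7(-3) + 11(2) = 1. So 7^(-1) ≡ -3 ≡ 8 (mod 11). Verify: 7 × 8 = 56 ≡ 1 (mod 11)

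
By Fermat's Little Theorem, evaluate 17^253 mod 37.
By Fermat: 17^{36} ≡ 1 (mod 37). 253 ≡ 1 (mod 36). So 17^{253} ≡ 17^{1} ≡ 17 (mod 37)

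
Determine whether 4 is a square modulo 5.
By Euler's criterion: 4^{2} ≡ 1 (mod 5). Since this equals 1, 4 is a QR.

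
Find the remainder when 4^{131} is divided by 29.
By Fermat: 4^{28} ≡ 1 mod 29. 131 = 4×28 + 19. So 4^{131} ≡ 4^{19} ≡ 9 mod 29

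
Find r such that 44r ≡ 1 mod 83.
Since 83 is prime, by Fermat 44^(-1) ≡ 44^{81} ≡ 17 mod 83. Verify: 44 × 17 = 748 ≡ 1 mod 83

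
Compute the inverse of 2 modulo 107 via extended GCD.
Extended GCD: 2(-53) + 107(1) = 1. So 2^(-1) ≡ -53 ≡ 54 mod 107. Verify: 2 × 54 = 108 ≡ 1 mod 107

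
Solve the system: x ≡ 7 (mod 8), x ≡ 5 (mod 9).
M = 8 × 9 = 72. M₁ = 9, y₁ ≡ 1 (mod 8). M₂ = 8, y₂ ≡ 8 (mod 9). x = 7×9×1 + 5×8×8 ≡ 23 (mod 72)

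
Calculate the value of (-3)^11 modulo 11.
Using Fermat: (-3)^{10} ≡ 1 (mod 11). 11 ≡ 1 (mod 10). So (-3)^{11} ≡ (-3)^{1} ≡ 8 (mod 11)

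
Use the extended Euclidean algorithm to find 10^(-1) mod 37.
Extended GCD: 10(-11) + 37(3) = 1. So 10^(-1) ≡ -11 ≡ 26 (mod 37). Verify: 10 × 26 = 260 ≡ 1 (mod 37)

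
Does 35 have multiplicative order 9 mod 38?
Powers of 35 mod 38: 35^1≡35, 35^2≡9, 35^3≡11, 35^4≡5, 35^5≡23, 35^6≡7, 35^7≡17, 35^8≡25, 35^9≡1. First k with 35^k≡1 is k=9. Yes, ord_38(35) = 9.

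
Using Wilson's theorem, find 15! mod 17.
(16)! = (15)! × (16) ≡ -1 (mod 17). So (15)! ≡ -1 × (16)^(-1) ≡ (-1)×(-1) = 1 (mod 17)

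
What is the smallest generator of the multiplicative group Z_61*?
g = 2. For each prime q|60: 2^{30}≡60, 2^{20}≡47, 2^{12}≡9, none ≡ 1, so ord_61(2) = 60 and 2 is a primitive root.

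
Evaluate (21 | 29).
(21/29) = 21^{14} mod 29 = -1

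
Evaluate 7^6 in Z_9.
By repeated squaring (mod 9): 7^{1}≡7, 7^{2}≡4, 7^{4}≡7. Then 7^{6} = 7^{4+2} ≡ 7 × 4 ≡ 1 (mod 9)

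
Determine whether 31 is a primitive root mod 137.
ord_137(31) divides 136. For each prime q|136: 31^{68}≡136, 31^{8}≡16, none ≡ 1. So 31 has order 136 and is a primitive root mod 137.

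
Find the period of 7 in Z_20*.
Powers of 7 mod 20: 7^1≡7, 7^2≡9, 7^3≡3, 7^4≡1. ord_20(7) = 4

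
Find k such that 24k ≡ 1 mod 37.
Since 37 is prime, by Fermat 24^(-1) ≡ 24^{35} ≡ 17 mod 37. Verify: 24 × 17 = 408 ≡ 1 mod 37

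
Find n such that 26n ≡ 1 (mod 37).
Since 37 is prime, by Fermat 26^(-1) ≡ 26^{35} ≡ 10 (mod 37). Verify: 26 × 10 = 260 ≡ 1 (mod 37)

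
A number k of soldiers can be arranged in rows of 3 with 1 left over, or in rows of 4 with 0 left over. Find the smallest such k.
M = 3 × 4 = 12. M₁ = 4, y₁ ≡ 1 (mod 3). M₂ = 3, y₂ ≡ 3 (mod 4). k = 1×4×1 + 0×3×3 ≡ 4 (mod 12)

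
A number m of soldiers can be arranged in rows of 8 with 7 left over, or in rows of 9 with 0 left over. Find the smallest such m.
M = 8 × 9 = 72. M₁ = 9, y₁ ≡ 1 mod 8. M₂ = 8, y₂ ≡ 8 mod 9. m = 7×9×1 + 0×8×8 ≡ 63 mod 72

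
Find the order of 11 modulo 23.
Powers of 11 mod 23: 11^1≡11, 11^2≡6, 11^3≡20, 11^4≡13, 11^5≡5, 11^6≡9, 11^7≡7, 11^8≡8, 11^9≡19, 11^10≡2, 11^11≡22, 11^12≡12, 11^13≡17, 11^14≡3, 11^15≡10, 11^16≡18, 11^17≡14, 11^18≡16, 11^19≡15, 11^20≡4, 11^21≡21, 11^22≡1. ord_23(11) = 22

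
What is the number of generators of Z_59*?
Number of primitive roots mod 59 = φ(p-1) = φ(58) = 28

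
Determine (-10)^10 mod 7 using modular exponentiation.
Using Fermat: (-10)^{6} ≡ 1 (mod 7). 10 ≡ 4 (mod 6). So (-10)^{10} ≡ (-10)^{4} ≡ 4 (mod 7)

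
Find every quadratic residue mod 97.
Quadratic residues modulo 97: {1, 2, 3, 4, 6, 8, 9, 11, 12, 16, 18, 22, 24, 25, 27, 31, 32, 33, 35, 36, 43, 44, 47, 48, 49, 50, 53, 54, 61, 62, 64, 65, 66, 70, 72, 73, 75, 79, 81, 85, 86, 88, 89, 91, 93, 94, 95, 96}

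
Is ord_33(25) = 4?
Powers of 25 mod 33: 25^1≡25, 25^2≡31, 25^3≡16, 25^4≡4, 25^5≡1. 25^4≡4≢1, so ord ≠ 4. No, the actual order is 5.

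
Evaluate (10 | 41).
(10/41) = 10^{20} mod 41 = 1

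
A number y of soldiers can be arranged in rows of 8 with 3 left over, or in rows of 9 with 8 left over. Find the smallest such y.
M = 8 × 9 = 72. M₁ = 9, y₁ ≡ 1 mod 8. M₂ = 8, y₂ ≡ 8 mod 9. y = 3×9×1 + 8×8×8 ≡ 35 mod 72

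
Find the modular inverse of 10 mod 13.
Since 13 is prime, by Fermat 10^(-1) ≡ 10^{11} ≡ 4 mod 13. Verify: 10 × 4 = 40 ≡ 1 mod 13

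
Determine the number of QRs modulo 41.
For prime 41, there are (p-1)/2 = (41-1)/2 = 20 quadratic residues (excluding 0).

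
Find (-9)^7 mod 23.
By repeated squaring mod 23: (-9)^{1}≡14, (-9)^{2}≡12, (-9)^{4}≡6. Then (-9)^{7} = (-9)^{4+2+1} ≡ 6 × 12 × 14 ≡ 19 mod 23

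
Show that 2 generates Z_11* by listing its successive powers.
2^1, 2^2, ..., 2^{10} mod 11: [2, 4, 8, 5, 10, 9, 7, 3, 6, 1]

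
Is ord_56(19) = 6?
Powers of 19 mod 56: 19^1≡19, 19^2≡25, 19^3≡27, 19^4≡9, 19^5≡3, 19^6≡1. First k with 19^k≡1 is k=6. Yes, ord_56(19) = 6.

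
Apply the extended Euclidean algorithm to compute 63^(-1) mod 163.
Extended GCD: 63(44) + 163(-17) = 1. So 63^(-1) ≡ 44 (mod 163). Verify: 63 × 44 = 2772 ≡ 1 (mod 163)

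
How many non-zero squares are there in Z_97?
Exactly half the non-zero residues mod a prime are QRs: (97-1)/2 = 48.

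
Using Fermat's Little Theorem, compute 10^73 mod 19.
By Fermat: 10^{18} ≡ 1 mod 19. 73 = 4×18 + 1. So 10^{73} ≡ 10^{1} ≡ 10 mod 19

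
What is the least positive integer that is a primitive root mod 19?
g = 2. For each prime q|18: 2^{9}≡18, 2^{6}≡7, none ≡ 1, so ord_19(2) = 18 and 2 is a primitive root.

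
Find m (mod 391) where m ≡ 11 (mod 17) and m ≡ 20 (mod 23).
M = 17 × 23 = 391. M₁ = 23, y₁ ≡ 3 (mod 17). M₂ = 17, y₂ ≡ 19 (mod 23). m = 11×23×3 + 20×17×19 ≡ 181 (mod 391)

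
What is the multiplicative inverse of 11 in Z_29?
Since 29 is prime, by Fermat 11^(-1) ≡ 11^{27} ≡ 8 mod 29. Verify: 11 × 8 = 88 ≡ 1 mod 29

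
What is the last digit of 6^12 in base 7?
Using Fermat: 6^{6} ≡ 1 mod 7. 12 ≡ 0 mod 6. So 6^{12} ≡ 6^{0} ≡ 1 mod 7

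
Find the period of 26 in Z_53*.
Powers of 26 mod 53: 26^1≡26, 26^2≡40, 26^3≡33, 26^4≡10, 26^5≡48, 26^6≡29, 26^7≡12, 26^8≡47, 26^9≡3, 26^10≡25, 26^11≡14, 26^12≡46, 26^13≡30, 26^14≡38, 26^15≡34, 26^16≡36, 26^17≡35, 26^18≡9, 26^19≡22, 26^20≡42, 26^21≡32, 26^22≡37, 26^23≡8, 26^24≡49, 26^25≡2, 26^26≡52, 26^27≡27, 26^28≡13, 26^29≡20, 26^30≡43, 26^31≡5, 26^32≡24, 26^33≡41, 26^34≡6, 26^35≡50, 26^36≡28, 26^37≡39, 26^38≡7, 26^39≡23, 26^40≡15, 26^41≡19, 26^42≡17, 26^43≡18, 26^44≡44, 26^45≡31, 26^46≡11, 26^47≡21, 26^48≡16, 26^49≡45, 26^50≡4, 26^51≡51, 26^52≡1. Order = 52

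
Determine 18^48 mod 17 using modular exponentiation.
Using Fermat: 18^{16} ≡ 1 (mod 17). 48 ≡ 0 (mod 16). So 18^{48} ≡ 18^{0} ≡ 1 (mod 17)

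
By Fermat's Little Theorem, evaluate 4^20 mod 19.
By Fermat: 4^{18} ≡ 1 (mod 19). So 4^{20} = 4^{18} · 4^{2} ≡ 4^{2} ≡ 16 (mod 19)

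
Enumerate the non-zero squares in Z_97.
Squares in Z_97*: {1, 2, 3, 4, 6, 8, 9, 11, 12, 16, 18, 22, 24, 25, 27, 31, 32, 33, 35, 36, 43, 44, 47, 48, 49, 50, 53, 54, 61, 62, 64, 65, 66, 70, 72, 73, 75, 79, 81, 85, 86, 88, 89, 91, 93, 94, 95, 96}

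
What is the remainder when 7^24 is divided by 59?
By repeated squaring mod 59: 7^{1}≡7, 7^{2}≡49, 7^{4}≡41, 7^{8}≡29, 7^{16}≡15. Then 7^{24} = 7^{16+8} ≡ 15 × 29 ≡ 22 mod 59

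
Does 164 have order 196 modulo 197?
164^{7} ≡ 1 (mod 197) and 7 < 196, so ord_197(164) = 7 ≠ 196 and 164 is not a primitive root.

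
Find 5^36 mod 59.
By repeated squaring mod 59: 5^{1}≡5, 5^{2}≡25, 5^{4}≡35, 5^{8}≡45, 5^{16}≡19, 5^{32}≡7. Then 5^{36} = 5^{32+4} ≡ 7 × 35 ≡ 9 mod 59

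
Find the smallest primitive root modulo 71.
g = 7. For each prime q|70: 7^{35}≡70, 7^{14}≡54, 7^{10}≡45, none ≡ 1, so ord_71(7) = 70 and 7 is a primitive root.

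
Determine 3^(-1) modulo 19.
Since 19 is prime, by Fermat 3^(-1) ≡ 3^{17} ≡ 13 (mod 19). Verify: 3 × 13 = 39 ≡ 1 (mod 19)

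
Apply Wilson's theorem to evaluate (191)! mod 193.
(192)! = (191)! × (192) ≡ -1 (mod 193). So (191)! ≡ -1 × (192)^(-1) ≡ (-1)×(-1) = 1 (mod 193)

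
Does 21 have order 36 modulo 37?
21^{18} ≡ 1 (mod 37) and 18 < 36, so ord_37(21) = 18 ≠ 36 and 21 is not a primitive root.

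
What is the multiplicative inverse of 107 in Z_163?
Since 163 is prime, by Fermat 107^(-1) ≡ 107^{161} ≡ 32 mod 163. Verify: 107 × 32 = 3424 ≡ 1 mod 163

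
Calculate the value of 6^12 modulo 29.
By repeated squaring mod 29: 6^{1}≡6, 6^{2}≡7, 6^{4}≡20, 6^{8}≡23. Then 6^{12} = 6^{8+4} ≡ 23 × 20 ≡ 25 mod 29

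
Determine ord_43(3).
Powers of 3 mod 43: 3^1≡3, 3^2≡9, 3^3≡27, 3^4≡38, 3^5≡28, 3^6≡41, 3^7≡37, 3^8≡25, 3^9≡32, 3^10≡10, 3^11≡30, 3^12≡4, 3^13≡12, 3^14≡36, 3^15≡22, 3^16≡23, 3^17≡26, 3^18≡35, 3^19≡19, 3^20≡14, 3^21≡42, 3^22≡40, 3^23≡34, 3^24≡16, 3^25≡5, 3^26≡15, 3^27≡2, 3^28≡6, 3^29≡18, 3^30≡11, 3^31≡33, 3^32≡13, 3^33≡39, 3^34≡31, 3^35≡7, 3^36≡21, 3^37≡20, 3^38≡17, 3^39≡8, 3^40≡24, 3^41≡29, 3^42≡1. Order = 42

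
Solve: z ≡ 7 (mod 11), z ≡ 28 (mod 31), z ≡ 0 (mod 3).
M = 11 × 31 × 3 = 1023. M₁ = 93, y₁ ≡ 9 (mod 11). M₂ = 33, y₂ ≡ 16 (mod 31). M₃ = 341, y₃ ≡ 2 (mod 3). z = 7×93×9 + 28×33×16 + 0×341×2 ≡ 183 (mod 1023)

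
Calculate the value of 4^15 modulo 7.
Using Fermat: 4^{6} ≡ 1 (mod 7). 15 ≡ 3 (mod 6). So 4^{15} ≡ 4^{3} ≡ 1 (mod 7)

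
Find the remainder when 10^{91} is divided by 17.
By Fermat: 10^{16} ≡ 1 mod 17. 91 = 5×16 + 11. So 10^{91} ≡ 10^{11} ≡ 3 mod 17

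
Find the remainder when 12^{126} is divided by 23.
By Fermat: 12^{22} ≡ 1 mod 23. 126 = 5×22 + 16. So 12^{126} ≡ 12^{16} ≡ 18 mod 23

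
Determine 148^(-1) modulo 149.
Since 149 is prime, by Fermat 148^(-1) ≡ 148^{147} ≡ 148 mod 149. Verify: 148 × 148 = 21904 ≡ 1 mod 149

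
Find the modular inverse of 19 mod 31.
Since 31 is prime, by Fermat 19^(-1) ≡ 19^{29} ≡ 18 (mod 31). Verify: 19 × 18 = 342 ≡ 1 (mod 31)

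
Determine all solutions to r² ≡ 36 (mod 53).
The square roots of 36 mod 53 are 47 and 6. Verify: 47² = 2209 ≡ 36 (mod 53)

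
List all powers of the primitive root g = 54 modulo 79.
54^1, 54^2, ..., 54^{78} mod 79: [54, 72, 17, 49, 39, 52, 43, 31, 15, 20, 53, 18, 24, 32, 69, 13, 70, 67, 63, 5, 33, 44, 6, 8, 37, 23, 57, 76, 75, 21, 28, 11, 41, 2, 29, 65, 34, 19, 78, 25, 7, 62, 30, 40, 27, 36, 48, 64, 59, 26, 61, 55, 47, 10, 66, 9, 12, 16, 74, 46, 35, 73, 71, 42, 56, 22, 3, 4, 58, 51, 68, 38, 77, 50, 14, 45, 60, 1]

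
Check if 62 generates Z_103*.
ord_103(62) divides 102. For each prime q|102: 62^{51}≡102, 62^{34}≡46, 62^{6}≡93, none ≡ 1. So 62 has order 102 and is a primitive root mod 103.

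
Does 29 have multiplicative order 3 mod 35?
Powers of 29 mod 35: 29^1≡29, 29^2≡1. Already 29^2≡1, so the order is 2 < 3. No, the actual order is 2.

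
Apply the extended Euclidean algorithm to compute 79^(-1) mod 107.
Extended GCD: 79(42) + 107(-31) = 1. So 79^(-1) ≡ 42 (mod 107). Verify: 79 × 42 = 3318 ≡ 1 (mod 107)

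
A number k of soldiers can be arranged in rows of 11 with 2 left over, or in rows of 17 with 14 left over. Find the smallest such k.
M = 11 × 17 = 187. M₁ = 17, y₁ ≡ 2 mod 11. M₂ = 11, y₂ ≡ 14 mod 17. k = 2×17×2 + 14×11×14 ≡ 167 mod 187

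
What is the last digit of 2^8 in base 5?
Using Fermat: 2^{4} ≡ 1 (mod 5). 8 ≡ 0 (mod 4). So 2^{8} ≡ 2^{0} ≡ 1 (mod 5)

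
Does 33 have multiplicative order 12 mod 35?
Powers of 33 mod 35: 33^1≡33, 33^2≡4, 33^3≡27, 33^4≡16, 33^5≡3, 33^6≡29, 33^7≡12, 33^8≡11, 33^9≡13, 33^10≡9, 33^11≡17, 33^12≡1. First k with 33^k≡1 is k=12. Yes, ord_35(33) = 12.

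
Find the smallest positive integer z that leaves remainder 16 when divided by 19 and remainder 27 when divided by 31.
M = 19 × 31 = 589. M₁ = 31, y₁ ≡ 8 mod 19. M₂ = 19, y₂ ≡ 18 mod 31. z = 16×31×8 + 27×19×18 ≡ 244 mod 589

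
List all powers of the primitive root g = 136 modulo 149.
136^1, 136^2, ..., 136^{148} mod 149: [136, 20, 38, 102, 15, 103, 2, 123, 40, 76, 55, 30, 57, 4, 97, 80, 3, 110, 60, 114, 8, 45, 11, 6, 71, 120, 79, 16, 90, 22, 12, 142, 91, 9, 32, 31, 44, 24, 135, 33, 18, 64, 62, 88, 48, 121, 66, 36, 128, 124, 27, 96, 93, 132, 72, 107, 99, 54, 43, 37, 115, 144, 65, 49, 108, 86, 74, 81, 139, 130, 98, 67, 23, 148, 13, 129, 111, 47, 134, 46, 147, 26, 109, 73, 94, 119, 92, 145, 52, 69, 146, 39, 89, 35, 141, 104, 138, 143, 78, 29, 70, 133, 59, 127, 137, 7, 58, 140, 117, 118, 105, 125, 14, 116, 131, 85, 87, 61, 101, 28, 83, 113, 21, 25, 122, 53, 56, 17, 77, 42, 50, 95, 106, 112, 34, 5, 84, 100, 41, 63, 75, 68, 10, 19, 51, 82, 126, 1]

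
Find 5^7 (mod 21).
By repeated squaring (mod 21): 5^{1}≡5, 5^{2}≡4, 5^{4}≡16. Then 5^{7} = 5^{4+2+1} ≡ 16 × 4 × 5 ≡ 5 (mod 21)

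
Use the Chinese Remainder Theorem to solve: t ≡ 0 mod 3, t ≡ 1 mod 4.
M = 3 × 4 = 12. M₁ = 4, y₁ ≡ 1 mod 3. M₂ = 3, y₂ ≡ 3 mod 4. t = 0×4×1 + 1×3×3 ≡ 9 mod 12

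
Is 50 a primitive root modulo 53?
ord_53(50) divides 52. For each prime q|52: 50^{26}≡52, 50^{4}≡28, none ≡ 1. So 50 has order 52 and is a primitive root mod 53.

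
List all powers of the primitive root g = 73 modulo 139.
73^1, 73^2, ..., 73^{138} mod 139: [73, 47, 95, 124, 17, 129, 104, 86, 23, 11, 108, 100, 72, 113, 48, 29, 32, 112, 114, 121, 76, 127, 97, 131, 111, 41, 74, 120, 3, 80, 2, 7, 94, 51, 109, 34, 119, 69, 33, 46, 22, 77, 61, 5, 87, 96, 58, 64, 85, 89, 103, 13, 115, 55, 123, 83, 82, 9, 101, 6, 21, 4, 14, 49, 102, 79, 68, 99, 138, 66, 92, 44, 15, 122, 10, 35, 53, 116, 128, 31, 39, 67, 26, 91, 110, 107, 27, 25, 18, 63, 12, 42, 8, 28, 98, 65, 19, 136, 59, 137, 132, 45, 88, 30, 105, 20, 70, 106, 93, 117, 62, 78, 134, 52, 43, 81, 75, 54, 50, 36, 126, 24, 84, 16, 56, 57, 130, 38, 133, 118, 135, 125, 90, 37, 60, 71, 40, 1]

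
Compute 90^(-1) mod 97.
Since 97 is prime, by Fermat 90^(-1) ≡ 90^{95} ≡ 83 mod 97. Verify: 90 × 83 = 7470 ≡ 1 mod 97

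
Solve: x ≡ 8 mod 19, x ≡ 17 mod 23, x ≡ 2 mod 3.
M = 19 × 23 × 3 = 1311. M₁ = 69, y₁ ≡ 8 mod 19. M₂ = 57, y₂ ≡ 21 mod 23. M₃ = 437, y₃ ≡ 2 mod 3. x = 8×69×8 + 17×57×21 + 2×437×2 ≡ 293 mod 1311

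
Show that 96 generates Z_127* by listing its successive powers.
96^1, 96^2, ..., 96^{126} mod 127: [96, 72, 54, 104, 78, 122, 28, 21, 111, 115, 118, 25, 114, 22, 80, 60, 45, 2, 65, 17, 108, 81, 29, 117, 56, 42, 95, 103, 109, 50, 101, 44, 33, 120, 90, 4, 3, 34, 89, 35, 58, 107, 112, 84, 63, 79, 91, 100, 75, 88, 66, 113, 53, 8, 6, 68, 51, 70, 116, 87, 97, 41, 126, 31, 55, 73, 23, 49, 5, 99, 106, 16, 12, 9, 102, 13, 105, 47, 67, 82, 125, 62, 110, 19, 46, 98, 10, 71, 85, 32, 24, 18, 77, 26, 83, 94, 7, 37, 123, 124, 93, 38, 92, 69, 20, 15, 43, 64, 48, 36, 27, 52, 39, 61, 14, 74, 119, 121, 59, 76, 57, 11, 40, 30, 86, 1]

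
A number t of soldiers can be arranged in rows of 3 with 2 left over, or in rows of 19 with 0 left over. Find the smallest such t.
M = 3 × 19 = 57. M₁ = 19, y₁ ≡ 1 mod 3. M₂ = 3, y₂ ≡ 13 mod 19. t = 2×19×1 + 0×3×13 ≡ 38 mod 57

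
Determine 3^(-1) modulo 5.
Since 5 is prime, by Fermat 3^(-1) ≡ 3^{3} ≡ 2 mod 5. Verify: 3 × 2 = 6 ≡ 1 mod 5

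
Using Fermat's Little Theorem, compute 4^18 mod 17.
By Fermat: 4^{16} ≡ 1 mod 17. So 4^{18} = 4^{16} · 4^{2} ≡ 4^{2} ≡ 16 mod 17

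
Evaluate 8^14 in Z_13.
Using Fermat: 8^{12} ≡ 1 (mod 13). 14 ≡ 2 (mod 12). So 8^{14} ≡ 8^{2} ≡ 12 (mod 13)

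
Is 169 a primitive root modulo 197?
169^{98} ≡ 1 (mod 197) and 98 < 196, so ord_197(169) = 98 ≠ 196 and 169 is not a primitive root.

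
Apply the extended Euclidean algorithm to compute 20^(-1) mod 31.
Extended GCD: 20(14) + 31(-9) = 1. So 20^(-1) ≡ 14 (mod 31). Verify: 20 × 14 = 280 ≡ 1 (mod 31)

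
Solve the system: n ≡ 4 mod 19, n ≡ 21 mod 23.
M = 19 × 23 = 437. M₁ = 23, y₁ ≡ 5 mod 19. M₂ = 19, y₂ ≡ 17 mod 23. n = 4×23×5 + 21×19×17 ≡ 251 mod 437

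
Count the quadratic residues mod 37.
Exactly half the non-zero residues mod a prime are QRs: (37-1)/2 = 18.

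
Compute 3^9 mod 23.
By repeated squaring (mod 23): 3^{1}≡3, 3^{2}≡9, 3^{4}≡12, 3^{8}≡6. Then 3^{9} = 3^{8+1} ≡ 6 × 3 ≡ 18 (mod 23)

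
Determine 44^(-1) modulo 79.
Since 79 is prime, by Fermat 44^(-1) ≡ 44^{77} ≡ 9 (mod 79). Verify: 44 × 9 = 396 ≡ 1 (mod 79)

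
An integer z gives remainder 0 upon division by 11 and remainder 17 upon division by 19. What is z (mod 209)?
M = 11 × 19 = 209. M₁ = 19, y₁ ≡ 7 (mod 11). M₂ = 11, y₂ ≡ 7 (mod 19). z = 0×19×7 + 17×11×7 ≡ 55 (mod 209)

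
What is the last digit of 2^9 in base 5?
Using Fermat: 2^{4} ≡ 1 mod 5. 9 ≡ 1 mod 4. So 2^{9} ≡ 2^{1} ≡ 2 mod 5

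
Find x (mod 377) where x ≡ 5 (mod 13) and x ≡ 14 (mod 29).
M = 13 × 29 = 377. M₁ = 29, y₁ ≡ 9 (mod 13). M₂ = 13, y₂ ≡ 9 (mod 29). x = 5×29×9 + 14×13×9 ≡ 304 (mod 377)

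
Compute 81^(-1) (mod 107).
Since 107 is prime, by Fermat 81^(-1) ≡ 81^{105} ≡ 37 (mod 107). Verify: 81 × 37 = 2997 ≡ 1 (mod 107)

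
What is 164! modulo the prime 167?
(166)! = (164)! × (165) × (166) ≡ -1 mod 167. So (164)! ≡ -1 × [(166)(165)]^(-1) ≡ 83 mod 167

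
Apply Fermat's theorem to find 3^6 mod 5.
By Fermat: 3^{4} ≡ 1 mod 5. So 3^{6} = 3^{4} · 3^{2} ≡ 3^{2} ≡ 4 mod 5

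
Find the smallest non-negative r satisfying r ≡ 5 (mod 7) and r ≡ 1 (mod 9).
M = 7 × 9 = 63. M₁ = 9, y₁ ≡ 4 (mod 7). M₂ = 7, y₂ ≡ 4 (mod 9). r = 5×9×4 + 1×7×4 ≡ 19 (mod 63)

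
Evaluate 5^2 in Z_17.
5^{2} = 25 ≡ 8 (mod 17)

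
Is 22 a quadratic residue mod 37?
By Euler's criterion: 22^{18} ≡ 36 (mod 37). Since this equals -1 (≡ 36), 22 is not a QR.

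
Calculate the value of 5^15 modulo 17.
By repeated squaring mod 17: 5^{1}≡5, 5^{2}≡8, 5^{4}≡13, 5^{8}≡16. Then 5^{15} = 5^{8+4+2+1} ≡ 16 × 13 × 8 × 5 ≡ 7 mod 17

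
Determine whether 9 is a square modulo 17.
By Euler's criterion: 9^{8} ≡ 1 mod 17. Since this equals 1, 9 is a QR.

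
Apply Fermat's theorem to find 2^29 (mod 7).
By Fermat: 2^{6} ≡ 1 (mod 7). 29 = 4×6 + 5. So 2^{29} ≡ 2^{5} ≡ 4 (mod 7)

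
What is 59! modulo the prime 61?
(60)! = (59)! × (60) ≡ -1 mod 61. So (59)! ≡ -1 × (60)^(-1) ≡ (-1)×(-1) = 1 mod 61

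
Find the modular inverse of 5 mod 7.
Since 7 is prime, by Fermat 5^(-1) ≡ 5^{5} ≡ 3 mod 7. Verify: 5 × 3 = 15 ≡ 1 mod 7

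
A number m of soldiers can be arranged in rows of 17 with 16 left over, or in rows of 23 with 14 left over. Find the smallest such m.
M = 17 × 23 = 391. M₁ = 23, y₁ ≡ 3 (mod 17). M₂ = 17, y₂ ≡ 19 (mod 23). m = 16×23×3 + 14×17×19 ≡ 152 (mod 391)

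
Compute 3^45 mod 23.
Using Fermat: 3^{22} ≡ 1 (mod 23). 45 ≡ 1 (mod 22). So 3^{45} ≡ 3^{1} ≡ 3 (mod 23)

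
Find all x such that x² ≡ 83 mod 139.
The square roots of 83 mod 139 are 120 and 19. Verify: 120² = 14400 ≡ 83 mod 139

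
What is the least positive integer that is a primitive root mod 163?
g = 2. For each prime q|162: 2^{81}≡162, 2^{54}≡104, none ≡ 1, so ord_163(2) = 162 and 2 is a primitive root.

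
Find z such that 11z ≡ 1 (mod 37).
Since 37 is prime, by Fermat 11^(-1) ≡ 11^{35} ≡ 27 (mod 37). Verify: 11 × 27 = 297 ≡ 1 (mod 37)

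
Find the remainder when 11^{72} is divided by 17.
By Fermat: 11^{16} ≡ 1 (mod 17). 72 = 4×16 + 8. So 11^{72} ≡ 11^{8} ≡ 16 (mod 17)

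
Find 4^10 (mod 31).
By repeated squaring (mod 31): 4^{1}≡4, 4^{2}≡16, 4^{4}≡8, 4^{8}≡2. Then 4^{10} = 4^{8+2} ≡ 2 × 16 ≡ 1 (mod 31)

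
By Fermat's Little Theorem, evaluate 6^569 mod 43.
By Fermat: 6^{42} ≡ 1 mod 43. 569 ≡ 23 mod 42. So 6^{569} ≡ 6^{23} ≡ 36 mod 43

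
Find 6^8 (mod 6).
By repeated squaring (mod 6): 6^{1}≡0, 6^{2}≡0, 6^{4}≡0, 6^{8}≡0. So 6^{8} ≡ 0 (mod 6)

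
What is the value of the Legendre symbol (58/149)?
(58/149) = 58^{74} mod 149 = -1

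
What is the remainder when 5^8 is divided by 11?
By repeated squaring (mod 11): 5^{1}≡5, 5^{2}≡3, 5^{4}≡9, 5^{8}≡4. So 5^{8} ≡ 4 (mod 11)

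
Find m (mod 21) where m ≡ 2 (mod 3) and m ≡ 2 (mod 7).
M = 3 × 7 = 21. M₁ = 7, y₁ ≡ 1 (mod 3). M₂ = 3, y₂ ≡ 5 (mod 7). m = 2×7×1 + 2×3×5 ≡ 2 (mod 21)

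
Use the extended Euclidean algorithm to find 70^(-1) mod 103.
Extended GCD: 70(-25) + 103(17) = 1. So 70^(-1) ≡ -25 ≡ 78 (mod 103). Verify: 70 × 78 = 5460 ≡ 1 (mod 103)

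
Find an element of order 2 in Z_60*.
41 has order 2 mod 60 since 41^{2} ≡ 1 (mod 60) and no smaller power works.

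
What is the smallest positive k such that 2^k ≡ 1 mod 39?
Powers of 2 mod 39: 2^1≡2, 2^2≡4, 2^3≡8, 2^4≡16, 2^5≡32, 2^6≡25, 2^7≡11, 2^8≡22, 2^9≡5, 2^10≡10, 2^11≡20, 2^12≡1. ord_39(2) = 12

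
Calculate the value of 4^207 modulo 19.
Using Fermat: 4^{18} ≡ 1 mod 19. 207 ≡ 9 mod 18. So 4^{207} ≡ 4^{9} ≡ 1 mod 19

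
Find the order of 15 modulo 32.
Powers of 15 mod 32: 15^1≡15, 15^2≡1. ord_32(15) = 2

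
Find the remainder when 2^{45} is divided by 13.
By Fermat: 2^{12} ≡ 1 mod 13. 45 = 3×12 + 9. So 2^{45} ≡ 2^{9} ≡ 5 mod 13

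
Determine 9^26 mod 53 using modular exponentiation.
By repeated squaring (mod 53): 9^{1}≡9, 9^{2}≡28, 9^{4}≡42, 9^{8}≡15, 9^{16}≡13. Then 9^{26} = 9^{16+8+2} ≡ 13 × 15 × 28 ≡ 1 (mod 53)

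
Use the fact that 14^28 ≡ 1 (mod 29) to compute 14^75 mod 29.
By Fermat: 14^{28} ≡ 1 (mod 29). 75 = 2×28 + 19. So 14^{75} ≡ 14^{19} ≡ 10 (mod 29)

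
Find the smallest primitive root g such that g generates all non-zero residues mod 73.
g = 5. For each prime q|72: 5^{36}≡72, 5^{24}≡8, none ≡ 1, so ord_73(5) = 72 and 5 is a primitive root.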